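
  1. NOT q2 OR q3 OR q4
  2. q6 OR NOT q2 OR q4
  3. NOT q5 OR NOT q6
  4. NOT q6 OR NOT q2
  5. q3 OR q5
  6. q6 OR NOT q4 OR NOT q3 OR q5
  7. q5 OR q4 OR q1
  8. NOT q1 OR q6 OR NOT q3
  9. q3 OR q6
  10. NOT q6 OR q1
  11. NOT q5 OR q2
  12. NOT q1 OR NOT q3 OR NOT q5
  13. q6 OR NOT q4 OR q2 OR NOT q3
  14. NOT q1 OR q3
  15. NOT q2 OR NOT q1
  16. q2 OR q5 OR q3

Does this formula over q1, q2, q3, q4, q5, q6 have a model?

Yes

Branch on q5: set q5 = true.
Unit clause (NOT q6) forces q6 = false.
Unit clause (q3) forces q3 = true.
Unit clause (NOT q1) forces q1 = false.
Unit clause (q2) forces q2 = true.
Unit clause (q4) forces q4 = true.
Every clause now holds.
A satisfying assignment: q1 ↦ false,  q2 ↦ true,  q3 ↦ true,  q4 ↦ true,  q5 ↦ true,  q6 ↦ false.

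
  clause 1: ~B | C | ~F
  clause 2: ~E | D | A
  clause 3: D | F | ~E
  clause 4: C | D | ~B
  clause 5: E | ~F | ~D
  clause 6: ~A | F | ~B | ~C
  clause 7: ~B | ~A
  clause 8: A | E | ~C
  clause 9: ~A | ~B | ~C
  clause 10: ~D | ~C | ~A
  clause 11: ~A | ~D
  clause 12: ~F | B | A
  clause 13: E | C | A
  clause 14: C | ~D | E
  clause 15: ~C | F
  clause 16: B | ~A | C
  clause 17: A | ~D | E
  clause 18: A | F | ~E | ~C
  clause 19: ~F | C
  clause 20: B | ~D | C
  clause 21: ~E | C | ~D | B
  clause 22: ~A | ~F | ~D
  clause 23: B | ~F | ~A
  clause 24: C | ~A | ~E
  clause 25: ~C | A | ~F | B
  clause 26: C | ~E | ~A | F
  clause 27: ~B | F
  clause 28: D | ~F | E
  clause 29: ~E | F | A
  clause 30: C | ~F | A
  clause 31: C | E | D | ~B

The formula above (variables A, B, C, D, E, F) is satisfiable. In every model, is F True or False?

True

Suppose F = 0.
From the singleton clause (~C), C = 0.
From the singleton clause (~B), B = 0.
From the singleton clause (~A), A = 0.
From the singleton clause (E), E = 1.
But (~E) is also a unit clause — contradiction.
So every satisfying assignment has F = True.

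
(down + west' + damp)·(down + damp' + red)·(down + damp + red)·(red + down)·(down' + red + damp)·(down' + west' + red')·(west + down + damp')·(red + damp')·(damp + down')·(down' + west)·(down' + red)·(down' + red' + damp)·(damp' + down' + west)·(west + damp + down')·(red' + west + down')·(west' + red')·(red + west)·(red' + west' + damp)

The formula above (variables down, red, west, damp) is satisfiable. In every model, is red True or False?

True

Suppose red = 0.
Unit clause (down) forces down = 1.
Now (down') is unsatisfied and unit — conflict.
So every satisfying assignment has red = True.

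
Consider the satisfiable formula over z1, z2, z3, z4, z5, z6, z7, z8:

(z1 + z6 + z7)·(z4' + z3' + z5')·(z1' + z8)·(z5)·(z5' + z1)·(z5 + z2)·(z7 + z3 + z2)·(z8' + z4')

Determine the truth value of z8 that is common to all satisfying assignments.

Suppose z8 = 0.
Unit clause (z1') forces z1 = 0.
Unit clause (z5) forces z5 = 1.
Now (z5') is unsatisfied and unit — conflict.
So every satisfying assignment has z8 = True.

True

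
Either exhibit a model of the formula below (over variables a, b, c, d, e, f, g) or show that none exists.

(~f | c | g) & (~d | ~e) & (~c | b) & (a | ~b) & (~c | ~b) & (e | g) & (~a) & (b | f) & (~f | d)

a=0; b=0; c=0; d=1; e=0; f=1; g=1

Unit clause (~a) forces a = 0.
Unit clause (~b) forces b = 0.
Unit clause (~c) forces c = 0.
Unit clause (f) forces f = 1.
Unit clause (g) forces g = 1.
Unit clause (d) forces d = 1.
Unit clause (~e) forces e = 0.
Every clause now holds.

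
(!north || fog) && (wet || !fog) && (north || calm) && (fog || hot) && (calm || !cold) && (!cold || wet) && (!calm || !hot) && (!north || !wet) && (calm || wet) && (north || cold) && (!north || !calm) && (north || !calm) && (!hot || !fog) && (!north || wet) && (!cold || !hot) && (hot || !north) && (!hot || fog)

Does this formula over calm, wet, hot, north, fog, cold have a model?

No, unsatisfiable

Try north = false.
(calm) alone gives calm = true.
But (!calm) is also a unit clause — contradiction.
Undo north and try north = true.
(fog) alone gives fog = true.
(wet) alone gives wet = true.
But (!wet) is also a unit clause — contradiction.
Neither north = true nor north = false works.
No assignment satisfies every clause.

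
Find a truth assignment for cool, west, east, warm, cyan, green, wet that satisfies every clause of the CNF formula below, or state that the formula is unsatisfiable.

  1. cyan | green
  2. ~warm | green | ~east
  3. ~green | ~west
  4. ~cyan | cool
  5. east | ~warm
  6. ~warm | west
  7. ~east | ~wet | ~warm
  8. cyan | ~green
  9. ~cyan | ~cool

UNSATISFIABLE

Try cyan = 1.
(cool) alone gives cool = 1.
That conflicts with the unit clause (~cool).
That branch fails; take cyan = 0 instead.
(green) alone gives green = 1.
That conflicts with the unit clause (~green).
Either choice for cyan ends in contradiction.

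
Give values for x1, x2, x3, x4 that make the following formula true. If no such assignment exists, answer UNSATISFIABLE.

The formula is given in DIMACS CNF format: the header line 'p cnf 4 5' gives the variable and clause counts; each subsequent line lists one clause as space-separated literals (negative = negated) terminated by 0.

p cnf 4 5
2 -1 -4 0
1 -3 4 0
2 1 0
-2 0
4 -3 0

x1: True, x2: False, x3: False, x4: False

(¬x2) alone gives x2 = False.
(x1) alone gives x1 = True.
(¬x4) alone gives x4 = False.
(¬x3) alone gives x3 = False.
Every clause now holds.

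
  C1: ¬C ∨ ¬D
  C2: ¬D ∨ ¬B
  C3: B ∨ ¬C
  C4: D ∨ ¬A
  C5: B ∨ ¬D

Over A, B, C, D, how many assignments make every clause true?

3

There are 2^4 = 16 truth assignments over (A, B, C, D).
Check each against the 5 clauses (columns in the order A, B, C, D):
  F F F F  ✓ satisfies all
  F F F T  ✗ fails (B ∨ ¬D)
  F F T F  ✗ fails (B ∨ ¬C)
  F F T T  ✗ fails (¬C ∨ ¬D)
  F T F F  ✓ satisfies all
  F T F T  ✗ fails (¬D ∨ ¬B)
  F T T F  ✓ satisfies all
  F T T T  ✗ fails (¬C ∨ ¬D)
  T F F F  ✗ fails (D ∨ ¬A)
  T F F T  ✗ fails (B ∨ ¬D)
  T F T F  ✗ fails (B ∨ ¬C)
  T F T T  ✗ fails (¬C ∨ ¬D)
  T T F F  ✗ fails (D ∨ ¬A)
  T T F T  ✗ fails (¬D ∨ ¬B)
  T T T F  ✗ fails (D ∨ ¬A)
  T T T T  ✗ fails (¬C ∨ ¬D)
3 of the 16 rows are models.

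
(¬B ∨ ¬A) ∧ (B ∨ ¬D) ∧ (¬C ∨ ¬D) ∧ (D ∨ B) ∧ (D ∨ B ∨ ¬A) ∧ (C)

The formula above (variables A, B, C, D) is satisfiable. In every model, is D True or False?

False

Suppose D = True.
From the singleton clause (B), B = True.
From the singleton clause (¬A), A = False.
From the singleton clause (¬C), C = False.
But (C) is also a unit clause — contradiction.
So every satisfying assignment has D = False.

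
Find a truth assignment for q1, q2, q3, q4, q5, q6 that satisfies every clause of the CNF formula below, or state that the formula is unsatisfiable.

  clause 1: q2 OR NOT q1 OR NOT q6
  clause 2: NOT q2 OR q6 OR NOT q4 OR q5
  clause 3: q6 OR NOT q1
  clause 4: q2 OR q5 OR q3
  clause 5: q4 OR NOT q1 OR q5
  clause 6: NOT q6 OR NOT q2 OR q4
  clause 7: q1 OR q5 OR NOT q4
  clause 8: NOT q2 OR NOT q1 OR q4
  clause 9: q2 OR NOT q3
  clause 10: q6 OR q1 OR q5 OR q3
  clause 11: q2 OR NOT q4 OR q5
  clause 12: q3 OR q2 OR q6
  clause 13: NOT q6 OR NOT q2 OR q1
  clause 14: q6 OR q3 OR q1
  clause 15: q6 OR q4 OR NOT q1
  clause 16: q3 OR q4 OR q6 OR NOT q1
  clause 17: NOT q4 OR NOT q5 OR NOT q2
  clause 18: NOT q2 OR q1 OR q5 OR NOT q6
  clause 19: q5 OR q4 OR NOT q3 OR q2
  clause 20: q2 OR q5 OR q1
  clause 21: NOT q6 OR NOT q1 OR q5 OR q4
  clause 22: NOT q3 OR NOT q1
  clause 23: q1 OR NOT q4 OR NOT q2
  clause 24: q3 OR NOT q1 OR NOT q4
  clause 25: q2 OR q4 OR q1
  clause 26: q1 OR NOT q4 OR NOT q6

Branch on q6: set q6 = false.
The clause (NOT q1) is unit, so q1 = false.
The clause (q3) is unit, so q3 = true.
The clause (q2) is unit, so q2 = true.
The clause (NOT q4) is unit, so q4 = false.
All clauses hold; q5 can take either value.

q1 ↦ false,  q2 ↦ true,  q3 ↦ true,  q4 ↦ false,  q5 ↦ true,  q6 ↦ false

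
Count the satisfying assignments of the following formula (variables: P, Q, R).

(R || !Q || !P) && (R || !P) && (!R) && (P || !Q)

1

There are 2^3 = 8 truth assignments over (P, Q, R).
Check each against the 4 clauses (columns in the order P, Q, R):
  F F F  ✓ satisfies all
  F F T  ✗ fails (!R)
  F T F  ✗ fails (P || !Q)
  F T T  ✗ fails (!R)
  T F F  ✗ fails (R || !P)
  T F T  ✗ fails (!R)
  T T F  ✗ fails (R || !Q || !P)
  T T T  ✗ fails (!R)
1 of the 8 rows is a model.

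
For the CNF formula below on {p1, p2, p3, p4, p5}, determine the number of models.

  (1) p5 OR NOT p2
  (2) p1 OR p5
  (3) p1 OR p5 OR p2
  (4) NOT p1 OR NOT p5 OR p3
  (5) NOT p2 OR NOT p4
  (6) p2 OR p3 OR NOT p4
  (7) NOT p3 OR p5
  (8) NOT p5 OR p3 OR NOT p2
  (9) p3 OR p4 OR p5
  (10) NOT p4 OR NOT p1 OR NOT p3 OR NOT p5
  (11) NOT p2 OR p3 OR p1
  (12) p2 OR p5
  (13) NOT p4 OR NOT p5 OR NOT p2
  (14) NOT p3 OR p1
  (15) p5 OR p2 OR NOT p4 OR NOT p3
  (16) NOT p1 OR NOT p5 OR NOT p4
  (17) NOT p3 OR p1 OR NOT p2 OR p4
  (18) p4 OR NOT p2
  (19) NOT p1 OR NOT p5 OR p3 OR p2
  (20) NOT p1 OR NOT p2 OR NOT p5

2

There are 2^5 = 32 truth assignments over (p1, p2, p3, p4, p5).
Split on p2. With p2 = true, the clauses containing p2 are satisfied and NOT p2 drops from the rest; 0 of the 2^4 = 16 assignments to the other variables satisfy what remains.
With p2 = false, by the same count on the reduced clause set, 2 assignments work.
Total: 0 + 2 = 2.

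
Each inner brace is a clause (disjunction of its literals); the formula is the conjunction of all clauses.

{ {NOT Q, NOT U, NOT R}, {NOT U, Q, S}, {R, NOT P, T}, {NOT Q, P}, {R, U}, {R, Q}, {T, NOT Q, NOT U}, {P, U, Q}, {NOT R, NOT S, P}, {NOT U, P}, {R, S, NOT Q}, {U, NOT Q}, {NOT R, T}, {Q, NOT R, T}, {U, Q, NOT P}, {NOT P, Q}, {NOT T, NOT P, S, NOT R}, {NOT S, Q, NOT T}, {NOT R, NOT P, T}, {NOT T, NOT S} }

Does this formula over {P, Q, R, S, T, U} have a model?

No, unsatisfiable

Case Q = false:
Unit clause (R) forces R = true.
Unit clause (T) forces T = true.
Unit clause (NOT P) forces P = false.
Unit clause (U) forces U = true.
But (NOT U) is also a unit clause — contradiction.
So Q must be the other value — set Q = true.
Unit clause (P) forces P = true.
Unit clause (U) forces U = true.
Unit clause (NOT R) forces R = false.
Unit clause (T) forces T = true.
Unit clause (S) forces S = true.
But (NOT S) is also a unit clause — contradiction.
Both values of Q lead to a conflict.
No assignment satisfies every clause.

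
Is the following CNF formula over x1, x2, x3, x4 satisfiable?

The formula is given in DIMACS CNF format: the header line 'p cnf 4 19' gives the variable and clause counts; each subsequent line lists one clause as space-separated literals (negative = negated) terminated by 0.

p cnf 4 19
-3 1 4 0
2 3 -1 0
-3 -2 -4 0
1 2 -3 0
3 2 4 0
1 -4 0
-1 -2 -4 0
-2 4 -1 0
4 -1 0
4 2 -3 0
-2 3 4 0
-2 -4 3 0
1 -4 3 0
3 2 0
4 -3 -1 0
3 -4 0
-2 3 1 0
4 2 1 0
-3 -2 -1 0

Yes, satisfiable

Suppose x1 = True.
Unit clause (x4) forces x4 = True.
Unit clause (¬x2) forces x2 = False.
Unit clause (x3) forces x3 = True.
All clauses are satisfied.
A satisfying assignment: x1=True,  x2=False,  x3=True,  x4=True.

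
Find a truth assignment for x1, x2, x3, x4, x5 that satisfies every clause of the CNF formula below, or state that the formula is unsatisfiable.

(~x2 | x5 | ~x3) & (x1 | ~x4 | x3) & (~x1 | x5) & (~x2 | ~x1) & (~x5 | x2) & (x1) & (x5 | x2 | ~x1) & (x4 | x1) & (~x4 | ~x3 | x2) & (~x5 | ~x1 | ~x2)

Unit clause (x1) forces x1 = 1.
Unit clause (x5) forces x5 = 1.
Unit clause (~x2) forces x2 = 0.
Now (x2) is unsatisfied and unit — conflict.

UNSATISFIABLE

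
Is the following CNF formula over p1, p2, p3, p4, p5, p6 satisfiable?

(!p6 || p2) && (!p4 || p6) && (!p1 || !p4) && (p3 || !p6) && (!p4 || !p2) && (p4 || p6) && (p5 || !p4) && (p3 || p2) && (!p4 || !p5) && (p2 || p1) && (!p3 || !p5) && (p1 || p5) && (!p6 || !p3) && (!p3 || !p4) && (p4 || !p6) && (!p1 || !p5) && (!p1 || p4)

No

Suppose p6 = false.
Unit clause (!p4) forces p4 = false.
That conflicts with the unit clause (p4).
That branch fails; take p6 = true instead.
Unit clause (p2) forces p2 = true.
Unit clause (p3) forces p3 = true.
That conflicts with the unit clause (!p3).
Neither p6 = true nor p6 = false works.
No assignment satisfies every clause.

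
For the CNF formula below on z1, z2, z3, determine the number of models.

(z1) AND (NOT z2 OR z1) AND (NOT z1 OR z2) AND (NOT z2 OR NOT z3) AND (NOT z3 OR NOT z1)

There are 2^3 = 8 truth assignments over (z1, z2, z3).
Check each against the 5 clauses (columns in the order z1, z2, z3):
  F F F  ✗ fails (z1)
  F F T  ✗ fails (z1)
  F T F  ✗ fails (z1)
  F T T  ✗ fails (z1)
  T F F  ✗ fails (NOT z1 OR z2)
  T F T  ✗ fails (NOT z1 OR z2)
  T T F  ✓ satisfies all
  T T T  ✗ fails (NOT z2 OR NOT z3)
1 of the 8 rows is a model.

1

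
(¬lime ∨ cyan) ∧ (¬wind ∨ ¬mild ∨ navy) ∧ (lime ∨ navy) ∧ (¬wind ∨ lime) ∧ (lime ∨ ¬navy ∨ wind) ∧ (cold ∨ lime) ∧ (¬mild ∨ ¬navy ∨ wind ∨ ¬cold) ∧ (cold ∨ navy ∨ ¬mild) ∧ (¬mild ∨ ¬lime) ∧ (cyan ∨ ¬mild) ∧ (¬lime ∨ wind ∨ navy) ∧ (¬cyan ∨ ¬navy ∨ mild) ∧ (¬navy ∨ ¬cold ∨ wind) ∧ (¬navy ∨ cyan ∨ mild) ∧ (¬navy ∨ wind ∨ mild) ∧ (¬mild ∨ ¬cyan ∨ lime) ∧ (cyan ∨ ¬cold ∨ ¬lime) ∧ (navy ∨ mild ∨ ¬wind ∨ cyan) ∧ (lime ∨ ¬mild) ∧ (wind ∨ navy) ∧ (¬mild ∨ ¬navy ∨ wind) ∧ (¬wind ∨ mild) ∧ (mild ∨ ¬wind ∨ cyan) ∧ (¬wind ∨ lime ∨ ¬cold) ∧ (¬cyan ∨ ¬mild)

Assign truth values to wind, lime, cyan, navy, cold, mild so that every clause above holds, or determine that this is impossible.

Branch on lime: set lime = False.
Unit clause (navy) forces navy = True.
Unit clause (¬wind) forces wind = False.
That conflicts with the unit clause (wind).
Undo lime and try lime = True.
Unit clause (cyan) forces cyan = True.
Unit clause (¬mild) forces mild = False.
Unit clause (¬navy) forces navy = False.
Unit clause (wind) forces wind = True.
That conflicts with the unit clause (¬wind).
Neither lime = True nor lime = False works.

UNSATISFIABLE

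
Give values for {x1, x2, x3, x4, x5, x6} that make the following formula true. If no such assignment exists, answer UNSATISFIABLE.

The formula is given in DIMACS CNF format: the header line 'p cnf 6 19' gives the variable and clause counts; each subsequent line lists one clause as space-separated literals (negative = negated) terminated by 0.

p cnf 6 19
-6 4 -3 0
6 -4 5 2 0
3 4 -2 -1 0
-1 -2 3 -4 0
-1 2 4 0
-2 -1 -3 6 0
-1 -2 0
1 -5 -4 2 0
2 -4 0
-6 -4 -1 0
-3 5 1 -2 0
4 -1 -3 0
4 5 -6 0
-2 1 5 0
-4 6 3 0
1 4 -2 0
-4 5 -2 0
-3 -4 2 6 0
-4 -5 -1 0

x1=False,  x2=False,  x3=False,  x4=False,  x5=True,  x6=True

Case x1 = False:
Case x2 = False:
(¬x4) alone gives x4 = False.
Case x6 = True:
(¬x3) alone gives x3 = False.
(x5) alone gives x5 = True.
All clauses are satisfied.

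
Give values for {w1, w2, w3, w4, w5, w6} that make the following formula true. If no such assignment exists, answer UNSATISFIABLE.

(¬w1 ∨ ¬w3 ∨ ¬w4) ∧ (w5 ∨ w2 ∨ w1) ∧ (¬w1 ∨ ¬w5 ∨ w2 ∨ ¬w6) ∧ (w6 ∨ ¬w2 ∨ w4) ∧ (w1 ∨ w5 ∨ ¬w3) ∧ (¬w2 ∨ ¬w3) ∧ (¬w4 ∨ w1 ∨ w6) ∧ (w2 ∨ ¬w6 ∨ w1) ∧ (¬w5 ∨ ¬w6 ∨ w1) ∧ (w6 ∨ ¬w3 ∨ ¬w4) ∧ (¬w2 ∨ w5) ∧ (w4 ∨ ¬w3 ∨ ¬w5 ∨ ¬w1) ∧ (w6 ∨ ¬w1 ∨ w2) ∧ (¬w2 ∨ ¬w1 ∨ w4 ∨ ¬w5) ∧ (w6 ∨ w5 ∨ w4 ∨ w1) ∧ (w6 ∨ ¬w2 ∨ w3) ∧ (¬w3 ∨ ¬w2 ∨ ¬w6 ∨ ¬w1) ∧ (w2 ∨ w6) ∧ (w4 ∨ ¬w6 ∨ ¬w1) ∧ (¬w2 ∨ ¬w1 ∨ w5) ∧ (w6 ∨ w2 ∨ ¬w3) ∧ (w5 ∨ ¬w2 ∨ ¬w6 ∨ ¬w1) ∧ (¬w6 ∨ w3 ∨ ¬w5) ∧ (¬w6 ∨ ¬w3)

w1=True,  w2=False,  w3=False,  w4=True,  w5=False,  w6=True

Case w2 = False:
Unit clause (w6) forces w6 = True.
Unit clause (w1) forces w1 = True.
Unit clause (¬w5) forces w5 = False.
Unit clause (w4) forces w4 = True.
Unit clause (¬w3) forces w3 = False.
All clauses are satisfied.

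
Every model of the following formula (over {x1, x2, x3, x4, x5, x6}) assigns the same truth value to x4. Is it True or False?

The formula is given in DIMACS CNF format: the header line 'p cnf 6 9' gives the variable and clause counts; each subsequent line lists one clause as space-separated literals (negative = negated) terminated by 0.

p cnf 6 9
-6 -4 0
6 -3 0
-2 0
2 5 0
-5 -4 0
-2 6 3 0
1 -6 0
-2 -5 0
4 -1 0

Suppose x4 = True.
(¬x6) alone gives x6 = False.
(¬x3) alone gives x3 = False.
(¬x2) alone gives x2 = False.
(x5) alone gives x5 = True.
Now (¬x5) is unsatisfied and unit — conflict.
So every satisfying assignment has x4 = False.

False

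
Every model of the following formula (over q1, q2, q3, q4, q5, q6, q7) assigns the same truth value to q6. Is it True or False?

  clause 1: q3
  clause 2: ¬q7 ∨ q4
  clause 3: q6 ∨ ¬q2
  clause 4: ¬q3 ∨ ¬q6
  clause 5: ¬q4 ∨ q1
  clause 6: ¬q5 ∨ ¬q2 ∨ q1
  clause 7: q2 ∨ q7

False

Suppose q6 = True.
From the singleton clause (q3), q3 = True.
But (¬q3) is also a unit clause — contradiction.
So every satisfying assignment has q6 = False.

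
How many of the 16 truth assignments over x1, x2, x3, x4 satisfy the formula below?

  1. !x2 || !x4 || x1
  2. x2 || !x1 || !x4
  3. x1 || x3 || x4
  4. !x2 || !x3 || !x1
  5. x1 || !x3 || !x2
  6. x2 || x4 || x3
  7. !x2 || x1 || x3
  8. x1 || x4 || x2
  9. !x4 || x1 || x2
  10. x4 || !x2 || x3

2

There are 2^4 = 16 truth assignments over (x1, x2, x3, x4).
Split on x1. With x1 = true, the clauses containing x1 are satisfied and !x1 drops from the rest; 2 of the 2^3 = 8 assignments to the other variables satisfy what remains.
With x1 = false, by the same count on the reduced clause set, 0 assignments work.
(One model: x1=T, x2=F, x3=T, x4=F.)
Total: 2 + 0 = 2.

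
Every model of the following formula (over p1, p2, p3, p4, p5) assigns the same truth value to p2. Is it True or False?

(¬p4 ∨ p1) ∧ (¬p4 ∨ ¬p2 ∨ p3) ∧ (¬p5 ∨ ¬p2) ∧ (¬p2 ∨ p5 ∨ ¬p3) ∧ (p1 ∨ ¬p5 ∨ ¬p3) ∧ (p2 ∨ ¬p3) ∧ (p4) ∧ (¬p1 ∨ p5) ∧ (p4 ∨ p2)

Suppose p2 = True.
From the singleton clause (¬p5), p5 = False.
From the singleton clause (¬p3), p3 = False.
From the singleton clause (¬p4), p4 = False.
But (p4) is also a unit clause — contradiction.
So every satisfying assignment has p2 = False.

False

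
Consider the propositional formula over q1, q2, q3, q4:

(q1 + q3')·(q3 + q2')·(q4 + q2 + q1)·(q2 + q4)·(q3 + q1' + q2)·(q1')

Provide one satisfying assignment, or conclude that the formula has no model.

q1=0; q2=0; q3=0; q4=1

The clause (q1') is unit, so q1 = 0.
The clause (q3') is unit, so q3 = 0.
The clause (q2') is unit, so q2 = 0.
The clause (q4) is unit, so q4 = 1.
All clauses are satisfied.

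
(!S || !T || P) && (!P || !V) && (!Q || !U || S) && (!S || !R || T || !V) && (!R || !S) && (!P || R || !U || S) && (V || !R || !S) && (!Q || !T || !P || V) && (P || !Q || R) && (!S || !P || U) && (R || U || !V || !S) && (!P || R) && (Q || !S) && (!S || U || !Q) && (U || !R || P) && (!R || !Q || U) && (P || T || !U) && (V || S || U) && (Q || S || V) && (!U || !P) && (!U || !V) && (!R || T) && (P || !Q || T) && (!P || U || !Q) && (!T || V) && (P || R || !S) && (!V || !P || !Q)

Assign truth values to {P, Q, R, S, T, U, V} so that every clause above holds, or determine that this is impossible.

Case P = false:
Case S = false:
Case Q = false:
Unit clause (V) forces V = true.
Unit clause (!U) forces U = false.
Unit clause (!R) forces R = false.
All clauses hold; T can take either value.

P=false; Q=false; R=false; S=false; T=false; U=false; V=true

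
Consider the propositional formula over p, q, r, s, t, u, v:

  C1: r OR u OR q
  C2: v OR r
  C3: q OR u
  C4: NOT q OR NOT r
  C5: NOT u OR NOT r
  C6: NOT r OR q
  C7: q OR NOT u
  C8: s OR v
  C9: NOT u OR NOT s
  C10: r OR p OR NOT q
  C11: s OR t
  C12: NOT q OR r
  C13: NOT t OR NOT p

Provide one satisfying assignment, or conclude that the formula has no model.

UNSATISFIABLE

Try v = true.
Try q = true.
Unit clause (NOT r) forces r = false.
Now (r) is unsatisfied and unit — conflict.
That branch fails; take q = false instead.
Unit clause (u) forces u = true.
Now (NOT u) is unsatisfied and unit — conflict.
Neither q = true nor q = false works.
That branch fails; take v = false instead.
Unit clause (r) forces r = true.
Unit clause (NOT q) forces q = false.
Now (q) is unsatisfied and unit — conflict.
Neither v = true nor v = false works.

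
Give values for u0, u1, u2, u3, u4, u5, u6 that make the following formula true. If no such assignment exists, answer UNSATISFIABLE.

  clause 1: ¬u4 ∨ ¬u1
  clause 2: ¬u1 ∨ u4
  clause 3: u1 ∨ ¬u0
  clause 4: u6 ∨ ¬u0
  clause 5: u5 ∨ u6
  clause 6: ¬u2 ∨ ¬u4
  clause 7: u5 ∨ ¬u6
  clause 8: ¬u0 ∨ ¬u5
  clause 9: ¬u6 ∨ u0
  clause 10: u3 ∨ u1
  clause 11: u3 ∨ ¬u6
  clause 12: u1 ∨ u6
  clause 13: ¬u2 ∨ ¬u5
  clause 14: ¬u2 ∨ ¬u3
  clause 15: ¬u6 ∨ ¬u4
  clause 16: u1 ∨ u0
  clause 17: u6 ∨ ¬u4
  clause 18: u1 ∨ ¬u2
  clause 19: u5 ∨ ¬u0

UNSATISFIABLE

Case u4 = False:
Unit clause (¬u1) forces u1 = False.
Unit clause (¬u0) forces u0 = False.
Now (u0) is unsatisfied and unit — conflict.
So u4 must be the other value — set u4 = True.
Unit clause (¬u1) forces u1 = False.
Unit clause (¬u0) forces u0 = False.
Now (u0) is unsatisfied and unit — conflict.
Both values of u4 lead to a conflict.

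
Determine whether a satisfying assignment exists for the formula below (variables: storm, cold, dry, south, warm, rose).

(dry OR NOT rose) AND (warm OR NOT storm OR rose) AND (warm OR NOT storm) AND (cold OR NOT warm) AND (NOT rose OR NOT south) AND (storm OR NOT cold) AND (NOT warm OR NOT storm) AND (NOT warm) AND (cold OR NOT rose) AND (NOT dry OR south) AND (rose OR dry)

(NOT warm) alone gives warm = false.
(NOT storm) alone gives storm = false.
(NOT cold) alone gives cold = false.
(NOT rose) alone gives rose = false.
(dry) alone gives dry = true.
(south) alone gives south = true.
All clauses are satisfied.
A satisfying assignment: storm ↦ false,  cold ↦ false,  dry ↦ true,  south ↦ true,  warm ↦ false,  rose ↦ false.

Satisfiable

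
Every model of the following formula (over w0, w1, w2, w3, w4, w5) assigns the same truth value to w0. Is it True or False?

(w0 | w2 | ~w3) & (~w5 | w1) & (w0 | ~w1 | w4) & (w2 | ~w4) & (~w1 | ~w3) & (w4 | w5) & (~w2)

Suppose w0 = 0.
From the singleton clause (~w2), w2 = 0.
From the singleton clause (~w3), w3 = 0.
From the singleton clause (~w4), w4 = 0.
From the singleton clause (~w1), w1 = 0.
From the singleton clause (~w5), w5 = 0.
That conflicts with the unit clause (w5).
So every satisfying assignment has w0 = True.

True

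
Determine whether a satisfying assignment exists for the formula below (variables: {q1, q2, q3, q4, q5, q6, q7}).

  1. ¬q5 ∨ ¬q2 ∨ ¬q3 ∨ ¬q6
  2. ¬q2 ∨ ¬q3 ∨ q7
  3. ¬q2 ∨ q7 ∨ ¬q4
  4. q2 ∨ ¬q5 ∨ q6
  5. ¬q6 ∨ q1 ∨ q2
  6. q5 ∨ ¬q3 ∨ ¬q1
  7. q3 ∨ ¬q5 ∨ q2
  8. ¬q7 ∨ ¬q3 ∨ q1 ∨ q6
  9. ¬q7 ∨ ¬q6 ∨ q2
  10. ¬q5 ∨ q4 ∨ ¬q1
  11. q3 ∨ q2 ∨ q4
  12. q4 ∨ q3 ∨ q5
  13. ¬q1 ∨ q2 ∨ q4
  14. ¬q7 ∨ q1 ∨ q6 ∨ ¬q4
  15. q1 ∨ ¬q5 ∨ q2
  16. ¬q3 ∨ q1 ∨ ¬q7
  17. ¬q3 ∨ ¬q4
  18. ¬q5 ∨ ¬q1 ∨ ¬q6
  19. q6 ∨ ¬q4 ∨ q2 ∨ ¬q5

Satisfiable

Case q3 = False:
Case q5 = True:
(q2) alone gives q2 = True.
Case q7 = False:
(¬q4) alone gives q4 = False.
(¬q1) alone gives q1 = False.
No clause remains; q6 is free.
A satisfying assignment: q1=False,  q2=True,  q3=False,  q4=False,  q5=True,  q6=True,  q7=False.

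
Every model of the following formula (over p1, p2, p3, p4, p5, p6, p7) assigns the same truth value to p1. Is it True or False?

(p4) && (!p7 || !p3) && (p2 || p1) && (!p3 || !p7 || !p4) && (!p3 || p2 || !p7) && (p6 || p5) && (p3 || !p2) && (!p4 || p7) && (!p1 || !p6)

True

Suppose p1 = false.
(p4) alone gives p4 = true.
(p2) alone gives p2 = true.
(p3) alone gives p3 = true.
(!p7) alone gives p7 = false.
That conflicts with the unit clause (p7).
So every satisfying assignment has p1 = True.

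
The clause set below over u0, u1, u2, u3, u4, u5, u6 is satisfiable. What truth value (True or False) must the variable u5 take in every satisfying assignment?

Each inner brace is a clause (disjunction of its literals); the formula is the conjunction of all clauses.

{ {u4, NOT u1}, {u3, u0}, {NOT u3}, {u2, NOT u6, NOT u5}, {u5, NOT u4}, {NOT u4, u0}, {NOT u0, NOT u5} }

Suppose u5 = true.
The clause (NOT u3) is unit, so u3 = false.
The clause (u0) is unit, so u0 = true.
But (NOT u0) is also a unit clause — contradiction.
So every satisfying assignment has u5 = False.

False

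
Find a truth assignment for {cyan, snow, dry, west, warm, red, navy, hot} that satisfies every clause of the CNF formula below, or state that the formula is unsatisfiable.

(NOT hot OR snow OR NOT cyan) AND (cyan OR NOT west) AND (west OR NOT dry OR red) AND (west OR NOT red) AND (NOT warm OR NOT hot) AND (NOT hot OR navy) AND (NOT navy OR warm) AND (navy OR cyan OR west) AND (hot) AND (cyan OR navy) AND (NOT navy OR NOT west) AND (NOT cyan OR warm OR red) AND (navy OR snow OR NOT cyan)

UNSATISFIABLE

(hot) alone gives hot = true.
(NOT warm) alone gives warm = false.
(navy) alone gives navy = true.
Now (NOT navy) is unsatisfied and unit — conflict.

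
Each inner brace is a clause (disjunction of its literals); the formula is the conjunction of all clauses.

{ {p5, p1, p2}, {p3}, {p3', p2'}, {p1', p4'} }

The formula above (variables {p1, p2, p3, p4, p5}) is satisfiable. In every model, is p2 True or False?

Suppose p2 = 1.
From the singleton clause (p3), p3 = 1.
Now (p3') is unsatisfied and unit — conflict.
So every satisfying assignment has p2 = False.

False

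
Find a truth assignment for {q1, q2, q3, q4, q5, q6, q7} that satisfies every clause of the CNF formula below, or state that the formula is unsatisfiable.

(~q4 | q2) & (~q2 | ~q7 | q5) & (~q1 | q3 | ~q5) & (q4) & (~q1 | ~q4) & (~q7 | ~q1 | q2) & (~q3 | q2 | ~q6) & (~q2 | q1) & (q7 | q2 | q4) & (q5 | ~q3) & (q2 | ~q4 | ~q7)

UNSATISFIABLE

Unit clause (q4) forces q4 = 1.
Unit clause (q2) forces q2 = 1.
Unit clause (~q1) forces q1 = 0.
But (q1) is also a unit clause — contradiction.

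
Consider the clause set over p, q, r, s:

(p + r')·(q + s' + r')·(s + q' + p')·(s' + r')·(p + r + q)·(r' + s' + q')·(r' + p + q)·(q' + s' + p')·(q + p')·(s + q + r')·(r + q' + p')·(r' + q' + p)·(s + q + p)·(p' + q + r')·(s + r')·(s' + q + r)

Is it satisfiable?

Suppose p = 0.
(r') alone gives r = 0.
(q) alone gives q = 1.
No clause remains; s is free.
A satisfying assignment: p: 0; q: 1; r: 0; s: 0.

Yes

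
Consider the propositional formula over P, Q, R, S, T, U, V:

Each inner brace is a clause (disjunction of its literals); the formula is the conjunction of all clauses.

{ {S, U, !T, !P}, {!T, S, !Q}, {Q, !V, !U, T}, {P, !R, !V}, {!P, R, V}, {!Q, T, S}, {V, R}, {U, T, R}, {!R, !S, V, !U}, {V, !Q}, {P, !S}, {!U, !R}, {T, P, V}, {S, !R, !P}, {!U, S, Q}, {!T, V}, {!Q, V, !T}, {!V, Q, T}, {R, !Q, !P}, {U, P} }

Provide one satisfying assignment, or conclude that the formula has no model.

Branch on V: set V = true.
Branch on P: set P = true.
Branch on U: set U = false.
Branch on S: set S = true.
Branch on T: set T = true.
Branch on R: set R = true.
Every clause is now satisfied; Q is unconstrained.

P: true,  Q: false,  R: true,  S: true,  T: true,  U: false,  V: true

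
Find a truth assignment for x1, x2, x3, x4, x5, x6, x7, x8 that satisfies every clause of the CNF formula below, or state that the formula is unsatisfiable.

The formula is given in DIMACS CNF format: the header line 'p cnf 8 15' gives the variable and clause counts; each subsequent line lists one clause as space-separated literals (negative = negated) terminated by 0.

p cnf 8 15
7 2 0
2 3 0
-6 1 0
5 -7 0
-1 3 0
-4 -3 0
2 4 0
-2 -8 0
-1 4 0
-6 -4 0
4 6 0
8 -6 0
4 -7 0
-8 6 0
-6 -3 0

x1: False,  x2: True,  x3: False,  x4: True,  x5: False,  x6: False,  x7: False,  x8: False

Try x7 = False.
Unit clause (x2) forces x2 = True.
Unit clause (¬x8) forces x8 = False.
Unit clause (¬x6) forces x6 = False.
Unit clause (x4) forces x4 = True.
Unit clause (¬x3) forces x3 = False.
Unit clause (¬x1) forces x1 = False.
All clauses hold; x5 can take either value.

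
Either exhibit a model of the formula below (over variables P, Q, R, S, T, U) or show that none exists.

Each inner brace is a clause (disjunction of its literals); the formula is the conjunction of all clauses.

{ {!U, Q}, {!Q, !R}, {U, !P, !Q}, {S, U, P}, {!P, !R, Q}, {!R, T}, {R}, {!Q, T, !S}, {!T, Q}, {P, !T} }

From the singleton clause (R), R = true.
From the singleton clause (!Q), Q = false.
From the singleton clause (!U), U = false.
From the singleton clause (!P), P = false.
From the singleton clause (S), S = true.
From the singleton clause (T), T = true.
But (!T) is also a unit clause — contradiction.

UNSATISFIABLE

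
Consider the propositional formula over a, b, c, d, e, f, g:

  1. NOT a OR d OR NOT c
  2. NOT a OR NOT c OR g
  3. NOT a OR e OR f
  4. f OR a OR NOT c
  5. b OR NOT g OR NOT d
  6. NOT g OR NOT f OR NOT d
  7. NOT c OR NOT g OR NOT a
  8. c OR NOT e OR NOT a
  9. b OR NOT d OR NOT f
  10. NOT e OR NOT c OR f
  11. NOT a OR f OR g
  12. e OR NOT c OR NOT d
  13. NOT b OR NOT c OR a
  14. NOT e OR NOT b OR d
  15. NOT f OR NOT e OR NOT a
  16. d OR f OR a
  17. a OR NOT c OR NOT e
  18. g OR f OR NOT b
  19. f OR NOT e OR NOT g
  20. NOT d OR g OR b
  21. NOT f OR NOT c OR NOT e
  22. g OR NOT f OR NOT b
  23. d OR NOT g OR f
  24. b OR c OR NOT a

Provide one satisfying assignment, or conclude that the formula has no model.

a=false, b=false, c=false, d=false, e=false, f=true, g=true

Branch on a: set a = false.
Branch on f: set f = true.
Branch on g: set g = true.
Unit clause (NOT d) forces d = false.
Branch on b: set b = false.
Branch on c: set c = false.
Every clause is now satisfied; e is unconstrained.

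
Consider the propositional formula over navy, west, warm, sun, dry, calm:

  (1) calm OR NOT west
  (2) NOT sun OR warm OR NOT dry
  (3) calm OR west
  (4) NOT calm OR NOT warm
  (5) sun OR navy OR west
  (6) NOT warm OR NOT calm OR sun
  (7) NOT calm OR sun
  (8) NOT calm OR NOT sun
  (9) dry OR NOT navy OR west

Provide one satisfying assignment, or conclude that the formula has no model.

UNSATISFIABLE

Case calm = true:
From the singleton clause (NOT warm), warm = false.
From the singleton clause (sun), sun = true.
That conflicts with the unit clause (NOT sun).
Backtrack on calm: now try calm = false.
From the singleton clause (NOT west), west = false.
That conflicts with the unit clause (west).
Both values of calm lead to a conflict.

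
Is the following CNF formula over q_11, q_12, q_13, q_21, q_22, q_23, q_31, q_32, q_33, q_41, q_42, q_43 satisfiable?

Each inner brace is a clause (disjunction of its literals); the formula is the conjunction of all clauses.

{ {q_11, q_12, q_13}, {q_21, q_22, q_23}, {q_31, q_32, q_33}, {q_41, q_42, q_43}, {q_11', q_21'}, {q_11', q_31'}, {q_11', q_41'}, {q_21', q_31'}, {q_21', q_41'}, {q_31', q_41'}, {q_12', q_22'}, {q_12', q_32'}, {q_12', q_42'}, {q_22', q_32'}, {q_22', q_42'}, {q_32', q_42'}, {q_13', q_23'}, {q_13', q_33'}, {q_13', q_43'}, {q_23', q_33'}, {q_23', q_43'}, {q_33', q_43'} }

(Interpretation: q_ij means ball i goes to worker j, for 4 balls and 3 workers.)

Unsatisfiable

Try q_11 = 0.
Try q_12 = 1.
(q_22') alone gives q_22 = 0.
(q_32') alone gives q_32 = 0.
(q_42') alone gives q_42 = 0.
Try q_21 = 1.
(q_31') alone gives q_31 = 0.
(q_33) alone gives q_33 = 1.
(q_41') alone gives q_41 = 0.
(q_43) alone gives q_43 = 1.
But (q_43') is also a unit clause — contradiction.
So q_21 must be the other value — set q_21 = 0.
(q_23) alone gives q_23 = 1.
(q_13') alone gives q_13 = 0.
(q_33') alone gives q_33 = 0.
(q_31) alone gives q_31 = 1.
(q_41') alone gives q_41 = 0.
(q_43) alone gives q_43 = 1.
But (q_43') is also a unit clause — contradiction.
Both values of q_21 lead to a conflict.
So q_12 must be the other value — set q_12 = 0.
(q_13) alone gives q_13 = 1.
(q_23') alone gives q_23 = 0.
(q_33') alone gives q_33 = 0.
(q_43') alone gives q_43 = 0.
Try q_21 = 1.
(q_31') alone gives q_31 = 0.
(q_32) alone gives q_32 = 1.
(q_41') alone gives q_41 = 0.
(q_42) alone gives q_42 = 1.
But (q_42') is also a unit clause — contradiction.
So q_21 must be the other value — set q_21 = 0.
(q_22) alone gives q_22 = 1.
(q_32') alone gives q_32 = 0.
(q_31) alone gives q_31 = 1.
(q_41') alone gives q_41 = 0.
(q_42) alone gives q_42 = 1.
But (q_42') is also a unit clause — contradiction.
Both values of q_21 lead to a conflict.
Both values of q_12 lead to a conflict.
So q_11 must be the other value — set q_11 = 1.
(q_21') alone gives q_21 = 0.
(q_31') alone gives q_31 = 0.
(q_41') alone gives q_41 = 0.
Try q_22 = 1.
(q_12') alone gives q_12 = 0.
(q_32') alone gives q_32 = 0.
(q_33) alone gives q_33 = 1.
(q_42') alone gives q_42 = 0.
(q_43) alone gives q_43 = 1.
But (q_43') is also a unit clause — contradiction.
So q_22 must be the other value — set q_22 = 0.
(q_23) alone gives q_23 = 1.
(q_13') alone gives q_13 = 0.
(q_33') alone gives q_33 = 0.
(q_32) alone gives q_32 = 1.
(q_12') alone gives q_12 = 0.
(q_42') alone gives q_42 = 0.
(q_43) alone gives q_43 = 1.
But (q_43') is also a unit clause — contradiction.
Both values of q_22 lead to a conflict.
Both values of q_11 lead to a conflict.
No assignment satisfies every clause.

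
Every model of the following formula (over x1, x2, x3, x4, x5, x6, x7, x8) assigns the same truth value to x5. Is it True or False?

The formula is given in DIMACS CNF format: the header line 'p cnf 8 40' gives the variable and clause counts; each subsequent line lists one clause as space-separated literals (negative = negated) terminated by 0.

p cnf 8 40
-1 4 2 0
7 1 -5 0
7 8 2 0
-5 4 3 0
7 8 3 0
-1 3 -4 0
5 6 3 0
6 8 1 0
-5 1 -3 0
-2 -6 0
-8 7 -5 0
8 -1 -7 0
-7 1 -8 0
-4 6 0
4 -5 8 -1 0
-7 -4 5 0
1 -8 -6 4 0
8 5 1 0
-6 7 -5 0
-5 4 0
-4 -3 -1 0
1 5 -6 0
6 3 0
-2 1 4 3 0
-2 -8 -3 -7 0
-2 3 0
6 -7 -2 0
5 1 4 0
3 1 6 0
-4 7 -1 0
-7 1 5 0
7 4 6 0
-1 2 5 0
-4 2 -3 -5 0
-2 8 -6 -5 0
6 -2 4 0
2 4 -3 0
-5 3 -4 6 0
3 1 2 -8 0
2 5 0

Suppose x5 = False.
Unit clause (x2) forces x2 = True.
Unit clause (¬x6) forces x6 = False.
Unit clause (x3) forces x3 = True.
Unit clause (¬x4) forces x4 = False.
Now (x4) is unsatisfied and unit — conflict.
So every satisfying assignment has x5 = True.

True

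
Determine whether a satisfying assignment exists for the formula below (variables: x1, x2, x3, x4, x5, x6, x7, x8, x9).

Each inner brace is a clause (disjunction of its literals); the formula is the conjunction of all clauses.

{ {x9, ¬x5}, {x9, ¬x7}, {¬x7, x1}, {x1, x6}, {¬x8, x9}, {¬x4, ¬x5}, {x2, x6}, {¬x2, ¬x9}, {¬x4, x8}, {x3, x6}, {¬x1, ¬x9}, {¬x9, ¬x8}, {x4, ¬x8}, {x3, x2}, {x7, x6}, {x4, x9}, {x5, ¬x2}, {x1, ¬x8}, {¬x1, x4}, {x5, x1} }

Yes, satisfiable

Try x9 = True.
Unit clause (¬x2) forces x2 = False.
Unit clause (x6) forces x6 = True.
Unit clause (¬x1) forces x1 = False.
Unit clause (¬x7) forces x7 = False.
Unit clause (¬x8) forces x8 = False.
Unit clause (¬x4) forces x4 = False.
Unit clause (x3) forces x3 = True.
Unit clause (x5) forces x5 = True.
Every clause now holds.
A satisfying assignment: x1: False, x2: False, x3: True, x4: False, x5: True, x6: True, x7: False, x8: False, x9: True.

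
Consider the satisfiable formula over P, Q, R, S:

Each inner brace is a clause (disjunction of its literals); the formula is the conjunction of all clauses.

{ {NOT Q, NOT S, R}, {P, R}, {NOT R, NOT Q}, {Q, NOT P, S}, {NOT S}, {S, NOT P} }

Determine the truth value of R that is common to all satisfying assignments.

Suppose R = false.
Unit clause (P) forces P = true.
Unit clause (NOT S) forces S = false.
That conflicts with the unit clause (S).
So every satisfying assignment has R = True.

True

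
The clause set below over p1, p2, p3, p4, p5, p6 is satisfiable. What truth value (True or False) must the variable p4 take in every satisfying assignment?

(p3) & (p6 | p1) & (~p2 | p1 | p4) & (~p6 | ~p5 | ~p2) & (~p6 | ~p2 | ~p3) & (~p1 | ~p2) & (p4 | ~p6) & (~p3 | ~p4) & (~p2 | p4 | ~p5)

Suppose p4 = 1.
(p3) alone gives p3 = 1.
Now (~p3) is unsatisfied and unit — conflict.
So every satisfying assignment has p4 = False.

False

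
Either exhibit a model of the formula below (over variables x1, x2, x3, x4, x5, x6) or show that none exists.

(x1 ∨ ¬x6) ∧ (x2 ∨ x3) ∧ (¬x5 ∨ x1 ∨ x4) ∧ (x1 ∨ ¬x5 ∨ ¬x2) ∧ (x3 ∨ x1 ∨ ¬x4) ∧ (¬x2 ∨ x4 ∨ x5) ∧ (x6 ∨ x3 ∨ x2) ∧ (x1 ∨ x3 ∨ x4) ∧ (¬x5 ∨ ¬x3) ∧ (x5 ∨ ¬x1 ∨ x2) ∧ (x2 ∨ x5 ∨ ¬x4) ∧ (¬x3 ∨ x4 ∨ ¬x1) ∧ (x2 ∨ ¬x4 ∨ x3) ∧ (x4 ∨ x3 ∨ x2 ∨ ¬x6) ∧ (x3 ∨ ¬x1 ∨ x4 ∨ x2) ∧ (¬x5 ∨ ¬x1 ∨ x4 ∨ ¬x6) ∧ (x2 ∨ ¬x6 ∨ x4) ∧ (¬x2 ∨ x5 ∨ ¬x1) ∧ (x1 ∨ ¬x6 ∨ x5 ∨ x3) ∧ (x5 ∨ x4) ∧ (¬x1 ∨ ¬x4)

Try x1 = False.
The clause (¬x6) is unit, so x6 = False.
Try x2 = True.
The clause (¬x5) is unit, so x5 = False.
The clause (x4) is unit, so x4 = True.
The clause (x3) is unit, so x3 = True.
Every clause now holds.

x1: False, x2: True, x3: True, x4: True, x5: False, x6: False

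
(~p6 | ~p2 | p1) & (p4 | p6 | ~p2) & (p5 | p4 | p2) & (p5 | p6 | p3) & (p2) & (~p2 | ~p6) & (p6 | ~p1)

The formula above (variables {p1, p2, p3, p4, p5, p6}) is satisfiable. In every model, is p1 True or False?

False

Suppose p1 = 1.
(p2) alone gives p2 = 1.
(~p6) alone gives p6 = 0.
Now (p6) is unsatisfied and unit — conflict.
So every satisfying assignment has p1 = False.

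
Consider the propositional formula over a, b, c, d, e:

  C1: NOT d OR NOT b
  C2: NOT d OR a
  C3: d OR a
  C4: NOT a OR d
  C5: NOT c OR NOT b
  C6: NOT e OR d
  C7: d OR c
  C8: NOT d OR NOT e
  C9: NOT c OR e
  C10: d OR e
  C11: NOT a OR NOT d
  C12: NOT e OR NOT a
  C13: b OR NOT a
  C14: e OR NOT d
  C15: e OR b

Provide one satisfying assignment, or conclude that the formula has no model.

UNSATISFIABLE

Case d = false:
The clause (a) is unit, so a = true.
But (NOT a) is also a unit clause — contradiction.
Undo d and try d = true.
The clause (NOT b) is unit, so b = false.
The clause (a) is unit, so a = true.
But (NOT a) is also a unit clause — contradiction.
Neither d = true nor d = false works.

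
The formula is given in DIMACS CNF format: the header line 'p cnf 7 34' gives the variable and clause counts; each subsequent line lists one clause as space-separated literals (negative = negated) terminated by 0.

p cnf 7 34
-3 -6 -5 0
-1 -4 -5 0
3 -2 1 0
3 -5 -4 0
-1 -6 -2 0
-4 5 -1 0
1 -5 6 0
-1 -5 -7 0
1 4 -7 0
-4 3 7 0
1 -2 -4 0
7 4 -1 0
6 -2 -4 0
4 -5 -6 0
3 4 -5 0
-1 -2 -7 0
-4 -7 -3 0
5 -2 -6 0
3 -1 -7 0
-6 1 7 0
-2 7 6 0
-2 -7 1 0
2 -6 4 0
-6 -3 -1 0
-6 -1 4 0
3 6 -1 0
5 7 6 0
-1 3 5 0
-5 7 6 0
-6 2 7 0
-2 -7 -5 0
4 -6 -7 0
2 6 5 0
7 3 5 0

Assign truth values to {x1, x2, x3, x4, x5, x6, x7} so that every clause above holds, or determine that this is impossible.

x1 ↦ False; x2 ↦ False; x3 ↦ False; x4 ↦ True; x5 ↦ False; x6 ↦ True; x7 ↦ True

Try x3 = False.
Try x2 = False.
Try x5 = False.
The clause (¬x1) is unit, so x1 = False.
The clause (x6) is unit, so x6 = True.
The clause (x7) is unit, so x7 = True.
The clause (x4) is unit, so x4 = True.
This assignment satisfies each clause.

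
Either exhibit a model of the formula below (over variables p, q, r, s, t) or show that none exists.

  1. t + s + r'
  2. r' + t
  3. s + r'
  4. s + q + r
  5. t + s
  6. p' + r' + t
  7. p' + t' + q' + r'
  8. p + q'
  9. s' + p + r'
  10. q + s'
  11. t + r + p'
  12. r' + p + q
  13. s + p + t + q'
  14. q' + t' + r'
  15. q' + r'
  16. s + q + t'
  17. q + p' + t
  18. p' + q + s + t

Branch on r: set r = 0.
Branch on s: set s = 1.
(q) alone gives q = 1.
(p) alone gives p = 1.
(t) alone gives t = 1.
Every clause now holds.

p: 1, q: 1, r: 0, s: 1, t: 1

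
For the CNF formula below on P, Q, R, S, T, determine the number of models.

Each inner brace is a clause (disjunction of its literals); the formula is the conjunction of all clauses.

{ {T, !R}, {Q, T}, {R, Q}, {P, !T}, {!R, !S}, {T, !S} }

6

There are 2^5 = 32 truth assignments over (P, Q, R, S, T).
Split on R. With R = true, the clauses containing R are satisfied and !R drops from the rest; 2 of the 2^4 = 16 assignments to the other variables satisfy what remains.
With R = false, by the same count on the reduced clause set, 4 assignments work.
(One model: P=F, Q=T, R=F, S=F, T=F.)
Total: 2 + 4 = 6.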